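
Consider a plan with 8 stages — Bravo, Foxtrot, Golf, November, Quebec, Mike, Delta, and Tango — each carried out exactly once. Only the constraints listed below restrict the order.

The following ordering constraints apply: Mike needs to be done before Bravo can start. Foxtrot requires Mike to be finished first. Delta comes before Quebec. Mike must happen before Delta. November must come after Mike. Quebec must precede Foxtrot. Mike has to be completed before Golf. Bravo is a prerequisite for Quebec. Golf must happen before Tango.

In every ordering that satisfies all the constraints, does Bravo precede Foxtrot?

Following the dependencies: Bravo → Quebec → Foxtrot.
That forces Bravo before Foxtrot in every valid schedule.

Yes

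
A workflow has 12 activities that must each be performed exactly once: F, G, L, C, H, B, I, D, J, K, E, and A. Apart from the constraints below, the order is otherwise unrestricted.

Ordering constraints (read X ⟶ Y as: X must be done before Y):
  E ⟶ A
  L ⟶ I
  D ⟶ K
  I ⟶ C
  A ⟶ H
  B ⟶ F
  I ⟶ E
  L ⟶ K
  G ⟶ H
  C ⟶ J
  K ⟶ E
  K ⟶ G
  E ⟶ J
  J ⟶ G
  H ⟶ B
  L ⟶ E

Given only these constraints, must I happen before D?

No

Nothing in the constraints links I and D; they are unordered relative to each other.
There exist valid orderings with D before I, so I is not required to come first.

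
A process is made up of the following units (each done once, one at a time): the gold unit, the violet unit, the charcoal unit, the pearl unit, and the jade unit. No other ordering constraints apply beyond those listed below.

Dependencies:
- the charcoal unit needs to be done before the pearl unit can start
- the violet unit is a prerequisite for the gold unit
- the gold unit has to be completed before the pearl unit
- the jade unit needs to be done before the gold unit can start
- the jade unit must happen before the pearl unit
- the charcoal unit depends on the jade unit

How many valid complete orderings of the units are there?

2 units have no prerequisites (the violet unit, the jade unit), so any of them could come first.
Enumerating by repeatedly choosing an available unit (one whose prerequisites are all placed) gives 5 distinct complete orderings.

5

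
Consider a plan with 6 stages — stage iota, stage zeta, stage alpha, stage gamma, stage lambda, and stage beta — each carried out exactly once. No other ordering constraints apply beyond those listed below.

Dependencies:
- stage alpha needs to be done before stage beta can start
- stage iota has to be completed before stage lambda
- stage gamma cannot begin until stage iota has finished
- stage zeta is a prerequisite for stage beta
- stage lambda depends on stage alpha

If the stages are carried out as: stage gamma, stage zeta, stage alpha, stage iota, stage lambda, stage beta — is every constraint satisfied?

The sequence places stage gamma ahead of stage iota.
Since stage iota is required before stage gamma, the ordering is invalid.

No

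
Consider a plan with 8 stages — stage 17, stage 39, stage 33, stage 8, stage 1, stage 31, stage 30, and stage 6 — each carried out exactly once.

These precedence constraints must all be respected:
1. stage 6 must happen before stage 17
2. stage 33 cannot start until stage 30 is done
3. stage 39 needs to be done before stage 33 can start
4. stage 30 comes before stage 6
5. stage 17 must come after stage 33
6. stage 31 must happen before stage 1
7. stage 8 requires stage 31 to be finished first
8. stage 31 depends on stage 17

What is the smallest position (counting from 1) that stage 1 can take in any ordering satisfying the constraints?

7

Working backwards through the constraints from stage 1, its full set of required predecessors is stage 17, stage 39, stage 33, stage 31, stage 30, stage 6 — 6 of them.
With 6 mandatory predecessors, the earliest stage 1 can sit is position 6+1 = 7, and placing just those 6 first achieves it.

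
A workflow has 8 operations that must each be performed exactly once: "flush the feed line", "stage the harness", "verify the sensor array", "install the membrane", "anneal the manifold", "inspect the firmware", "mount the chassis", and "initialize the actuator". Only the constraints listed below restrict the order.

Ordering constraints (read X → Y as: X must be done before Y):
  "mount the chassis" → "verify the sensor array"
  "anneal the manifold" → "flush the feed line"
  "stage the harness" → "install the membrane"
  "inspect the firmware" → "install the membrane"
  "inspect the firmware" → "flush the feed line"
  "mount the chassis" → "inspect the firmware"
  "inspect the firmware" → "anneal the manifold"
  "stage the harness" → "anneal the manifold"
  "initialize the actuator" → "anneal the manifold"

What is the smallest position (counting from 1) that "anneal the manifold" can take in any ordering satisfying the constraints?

The operations that are forced before "anneal the manifold", directly or transitively, are "stage the harness", "inspect the firmware", "mount the chassis", "initialize the actuator". That's 4 operations.
So at minimum 4 operations come before "anneal the manifold", putting "anneal the manifold" no earlier than position 5. That position is achievable by scheduling exactly those predecessors first.

5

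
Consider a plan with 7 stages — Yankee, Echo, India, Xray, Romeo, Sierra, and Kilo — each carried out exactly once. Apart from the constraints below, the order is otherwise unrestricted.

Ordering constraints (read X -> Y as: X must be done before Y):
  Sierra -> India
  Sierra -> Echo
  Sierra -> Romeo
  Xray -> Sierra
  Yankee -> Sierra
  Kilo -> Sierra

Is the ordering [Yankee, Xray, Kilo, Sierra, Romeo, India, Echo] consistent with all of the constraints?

Yes

Every stated constraint is respected: Sierra sits at position 4, ahead of Echo at position 7, and each of the other listed pairs likewise has the predecessor earlier in the sequence.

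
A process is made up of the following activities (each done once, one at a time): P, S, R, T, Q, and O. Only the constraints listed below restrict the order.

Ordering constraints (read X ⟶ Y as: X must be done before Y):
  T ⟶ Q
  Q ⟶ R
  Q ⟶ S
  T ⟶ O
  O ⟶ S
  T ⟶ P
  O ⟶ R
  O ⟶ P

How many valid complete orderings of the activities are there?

T is the only activity with nothing required before it, so every ordering starts there.
Systematically extending each partial ordering one activity at a time and counting, there are 14 complete orderings.

14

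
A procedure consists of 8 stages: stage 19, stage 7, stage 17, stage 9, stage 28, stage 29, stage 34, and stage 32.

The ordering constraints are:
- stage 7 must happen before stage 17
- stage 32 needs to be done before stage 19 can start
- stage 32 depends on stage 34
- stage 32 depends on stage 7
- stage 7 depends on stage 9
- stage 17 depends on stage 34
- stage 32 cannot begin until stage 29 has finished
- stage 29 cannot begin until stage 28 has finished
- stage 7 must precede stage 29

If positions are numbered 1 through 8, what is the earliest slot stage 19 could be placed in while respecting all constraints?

Working backwards through the constraints from stage 19, its full set of required predecessors is stage 7, stage 9, stage 28, stage 29, stage 34, stage 32 — 6 of them.
With 6 mandatory predecessors, the earliest stage 19 can sit is position 6+1 = 7, and placing just those 6 first achieves it.

7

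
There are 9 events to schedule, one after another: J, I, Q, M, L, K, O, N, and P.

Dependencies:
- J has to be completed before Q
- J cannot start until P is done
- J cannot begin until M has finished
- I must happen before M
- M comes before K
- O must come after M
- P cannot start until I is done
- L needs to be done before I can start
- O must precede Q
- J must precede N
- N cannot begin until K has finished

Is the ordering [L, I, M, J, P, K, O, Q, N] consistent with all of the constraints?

No

In the proposed order, J appears before P.
Since P is required before J, the ordering is invalid.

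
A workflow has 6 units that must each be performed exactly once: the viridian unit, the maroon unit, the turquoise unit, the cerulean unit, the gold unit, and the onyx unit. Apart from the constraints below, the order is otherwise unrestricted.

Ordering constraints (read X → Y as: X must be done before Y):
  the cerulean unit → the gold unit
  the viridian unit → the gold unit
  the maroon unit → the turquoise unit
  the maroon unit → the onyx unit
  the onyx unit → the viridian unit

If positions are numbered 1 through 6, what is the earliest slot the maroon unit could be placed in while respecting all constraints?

1

The maroon unit has no prerequisites at all, so it can go in position 1.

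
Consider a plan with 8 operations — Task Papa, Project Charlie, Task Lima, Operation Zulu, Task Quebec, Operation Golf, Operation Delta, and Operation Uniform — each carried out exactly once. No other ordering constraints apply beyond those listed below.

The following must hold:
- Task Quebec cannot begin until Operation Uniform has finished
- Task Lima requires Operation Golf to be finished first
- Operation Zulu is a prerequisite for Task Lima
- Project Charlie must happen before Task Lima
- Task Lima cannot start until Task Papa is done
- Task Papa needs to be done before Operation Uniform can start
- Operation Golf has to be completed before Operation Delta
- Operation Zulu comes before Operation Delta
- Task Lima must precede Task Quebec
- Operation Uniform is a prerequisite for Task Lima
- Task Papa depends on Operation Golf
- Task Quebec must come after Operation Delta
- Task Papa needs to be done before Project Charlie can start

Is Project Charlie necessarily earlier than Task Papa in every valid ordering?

There is a chain Task Papa → Project Charlie, which puts Task Papa before Project Charlie.
So Project Charlie does not have to come before Task Papa — it cannot.

No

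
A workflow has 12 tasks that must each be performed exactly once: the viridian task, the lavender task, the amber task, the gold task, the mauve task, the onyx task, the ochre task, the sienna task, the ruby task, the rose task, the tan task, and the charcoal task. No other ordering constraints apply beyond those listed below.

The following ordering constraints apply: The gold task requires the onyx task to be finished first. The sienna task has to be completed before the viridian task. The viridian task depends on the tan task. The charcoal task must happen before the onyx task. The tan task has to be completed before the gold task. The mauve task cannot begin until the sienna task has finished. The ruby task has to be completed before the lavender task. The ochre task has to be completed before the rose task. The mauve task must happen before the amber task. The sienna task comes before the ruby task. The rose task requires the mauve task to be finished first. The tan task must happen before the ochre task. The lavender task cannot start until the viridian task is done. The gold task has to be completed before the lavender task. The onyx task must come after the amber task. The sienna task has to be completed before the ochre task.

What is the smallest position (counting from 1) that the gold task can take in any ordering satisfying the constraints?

Working backwards through the constraints from the gold task, its full set of required predecessors is the amber task, the mauve task, the onyx task, the sienna task, the tan task, the charcoal task — 6 of them.
With 6 mandatory predecessors, the earliest the gold task can sit is position 6+1 = 7, and placing just those 6 first achieves it.

7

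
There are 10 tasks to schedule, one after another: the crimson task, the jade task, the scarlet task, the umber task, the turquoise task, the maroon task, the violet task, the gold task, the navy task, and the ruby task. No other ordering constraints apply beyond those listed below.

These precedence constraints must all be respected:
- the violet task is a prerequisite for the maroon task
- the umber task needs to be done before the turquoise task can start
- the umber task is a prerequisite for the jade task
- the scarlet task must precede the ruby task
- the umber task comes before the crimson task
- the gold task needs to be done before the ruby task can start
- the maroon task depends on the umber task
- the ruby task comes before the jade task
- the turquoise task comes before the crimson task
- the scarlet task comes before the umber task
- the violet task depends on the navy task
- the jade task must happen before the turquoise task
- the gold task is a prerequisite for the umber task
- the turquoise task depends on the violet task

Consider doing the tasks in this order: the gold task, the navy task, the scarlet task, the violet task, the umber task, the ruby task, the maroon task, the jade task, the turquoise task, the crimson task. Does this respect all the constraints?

Yes

Every stated constraint is respected: the umber task sits at position 5, ahead of the crimson task at position 10, and each of the other listed pairs likewise has the predecessor earlier in the sequence.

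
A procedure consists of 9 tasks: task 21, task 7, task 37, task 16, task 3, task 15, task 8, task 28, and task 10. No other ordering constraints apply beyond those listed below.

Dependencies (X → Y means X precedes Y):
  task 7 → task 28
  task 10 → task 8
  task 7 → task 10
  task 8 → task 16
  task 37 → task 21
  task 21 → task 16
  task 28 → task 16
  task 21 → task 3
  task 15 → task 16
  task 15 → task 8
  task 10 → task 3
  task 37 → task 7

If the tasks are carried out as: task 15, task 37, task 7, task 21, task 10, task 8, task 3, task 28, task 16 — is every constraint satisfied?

Going through the constraints one by one, each required predecessor appears earlier in the sequence than its dependent — e.g. task 15 (position 1) is before task 16 (position 9), as required.

Yes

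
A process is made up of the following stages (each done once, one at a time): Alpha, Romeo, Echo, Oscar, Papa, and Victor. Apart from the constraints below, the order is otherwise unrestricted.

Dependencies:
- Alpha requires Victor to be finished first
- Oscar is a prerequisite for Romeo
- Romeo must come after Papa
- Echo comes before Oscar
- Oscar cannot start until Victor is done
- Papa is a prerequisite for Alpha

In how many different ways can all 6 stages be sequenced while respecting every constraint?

24

The stages with no prerequisites are Echo, Papa, Victor; any of them can be placed first.
Systematically extending each partial ordering one stage at a time and counting, there are 24 complete orderings.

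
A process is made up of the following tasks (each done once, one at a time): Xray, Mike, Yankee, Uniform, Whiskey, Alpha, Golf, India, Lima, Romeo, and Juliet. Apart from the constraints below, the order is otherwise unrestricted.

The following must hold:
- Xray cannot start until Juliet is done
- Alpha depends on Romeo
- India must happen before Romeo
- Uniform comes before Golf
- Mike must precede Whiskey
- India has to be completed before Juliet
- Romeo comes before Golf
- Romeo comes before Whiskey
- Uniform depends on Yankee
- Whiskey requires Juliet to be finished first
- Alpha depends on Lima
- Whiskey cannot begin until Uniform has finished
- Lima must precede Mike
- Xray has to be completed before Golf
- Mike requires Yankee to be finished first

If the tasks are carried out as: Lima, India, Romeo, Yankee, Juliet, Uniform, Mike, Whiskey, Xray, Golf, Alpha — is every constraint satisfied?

Yes

Going through the constraints one by one, each required predecessor appears earlier in the sequence than its dependent — e.g. Lima (position 1) is before Alpha (position 11), as required.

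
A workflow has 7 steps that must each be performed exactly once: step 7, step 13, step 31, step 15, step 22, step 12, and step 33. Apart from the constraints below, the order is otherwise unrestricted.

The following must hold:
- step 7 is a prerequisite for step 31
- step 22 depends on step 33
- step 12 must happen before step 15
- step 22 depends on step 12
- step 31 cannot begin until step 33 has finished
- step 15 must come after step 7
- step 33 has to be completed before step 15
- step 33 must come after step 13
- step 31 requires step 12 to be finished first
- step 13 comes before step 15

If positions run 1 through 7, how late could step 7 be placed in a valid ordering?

Every step that must follow step 7 has to come after it. Tracing all chains starting from step 7, those steps are: step 31, step 15 — 2 in total.
With 2 mandatory successors out of 7 steps total, the latest slot for step 7 is 7−2 = 5, and it's reachable by doing all non-successors before step 7.

5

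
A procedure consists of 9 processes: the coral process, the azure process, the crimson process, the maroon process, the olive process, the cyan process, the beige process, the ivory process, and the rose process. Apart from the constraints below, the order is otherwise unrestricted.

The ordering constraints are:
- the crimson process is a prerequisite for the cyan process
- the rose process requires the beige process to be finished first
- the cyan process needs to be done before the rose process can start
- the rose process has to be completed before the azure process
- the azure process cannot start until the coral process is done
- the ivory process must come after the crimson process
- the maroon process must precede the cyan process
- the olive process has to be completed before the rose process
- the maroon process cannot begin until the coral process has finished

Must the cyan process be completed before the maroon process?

There is a chain the maroon process → the cyan process, which puts the maroon process before the cyan process.
So the cyan process never precedes the maroon process.

No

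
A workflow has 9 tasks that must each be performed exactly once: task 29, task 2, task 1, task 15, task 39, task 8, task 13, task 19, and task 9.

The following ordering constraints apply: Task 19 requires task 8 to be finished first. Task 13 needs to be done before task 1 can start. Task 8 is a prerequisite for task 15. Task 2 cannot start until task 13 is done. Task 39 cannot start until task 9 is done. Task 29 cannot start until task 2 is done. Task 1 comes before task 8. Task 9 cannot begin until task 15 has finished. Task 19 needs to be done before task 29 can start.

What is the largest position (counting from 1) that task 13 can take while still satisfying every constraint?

1

Every task that must follow task 13 has to come after it. Tracing all chains starting from task 13, those tasks are: task 29, task 2, task 1, task 15, task 39, task 8, task 19, task 9 — 8 in total.
So at least 8 tasks follow task 13, putting task 13 no later than position 1. That position is achievable by scheduling everything else first.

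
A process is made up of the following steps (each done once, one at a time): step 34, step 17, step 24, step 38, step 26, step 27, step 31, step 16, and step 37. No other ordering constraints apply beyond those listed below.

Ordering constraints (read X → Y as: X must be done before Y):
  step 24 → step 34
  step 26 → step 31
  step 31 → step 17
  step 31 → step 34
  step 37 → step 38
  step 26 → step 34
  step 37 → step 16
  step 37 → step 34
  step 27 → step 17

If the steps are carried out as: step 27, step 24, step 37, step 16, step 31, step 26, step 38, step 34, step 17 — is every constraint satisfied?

No

Here step 26 comes after step 31.
That contradicts the constraint that step 26 must precede step 31.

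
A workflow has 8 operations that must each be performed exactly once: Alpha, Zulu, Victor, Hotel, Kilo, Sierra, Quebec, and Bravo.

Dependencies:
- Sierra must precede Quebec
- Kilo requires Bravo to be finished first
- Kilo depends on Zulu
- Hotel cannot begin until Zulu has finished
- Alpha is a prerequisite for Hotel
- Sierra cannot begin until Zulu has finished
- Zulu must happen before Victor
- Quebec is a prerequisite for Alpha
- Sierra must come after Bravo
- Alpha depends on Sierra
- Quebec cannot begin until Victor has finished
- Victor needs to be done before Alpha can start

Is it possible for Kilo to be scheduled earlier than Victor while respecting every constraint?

Yes

No chain of constraints runs from Victor to Kilo, so Victor is not required to come first.
So a valid ordering placing Kilo earlier than Victor exists.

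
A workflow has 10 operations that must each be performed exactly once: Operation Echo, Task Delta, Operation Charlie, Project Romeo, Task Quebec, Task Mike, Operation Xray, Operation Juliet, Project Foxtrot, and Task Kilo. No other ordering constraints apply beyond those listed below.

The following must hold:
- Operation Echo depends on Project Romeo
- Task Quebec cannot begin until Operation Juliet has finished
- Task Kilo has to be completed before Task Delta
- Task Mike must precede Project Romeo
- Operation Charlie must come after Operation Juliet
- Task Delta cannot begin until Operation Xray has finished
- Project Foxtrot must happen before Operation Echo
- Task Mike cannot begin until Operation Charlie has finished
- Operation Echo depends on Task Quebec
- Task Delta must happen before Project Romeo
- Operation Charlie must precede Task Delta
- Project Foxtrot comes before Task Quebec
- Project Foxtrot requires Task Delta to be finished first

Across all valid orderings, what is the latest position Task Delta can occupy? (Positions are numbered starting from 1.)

The operations that are forced after Task Delta, directly or by a chain of constraints, are Operation Echo, Project Romeo, Task Quebec, Project Foxtrot. That's 4 operations.
With 4 mandatory successors out of 10 operations total, the latest slot for Task Delta is 10−4 = 6, and it's reachable by doing all non-successors before Task Delta.

6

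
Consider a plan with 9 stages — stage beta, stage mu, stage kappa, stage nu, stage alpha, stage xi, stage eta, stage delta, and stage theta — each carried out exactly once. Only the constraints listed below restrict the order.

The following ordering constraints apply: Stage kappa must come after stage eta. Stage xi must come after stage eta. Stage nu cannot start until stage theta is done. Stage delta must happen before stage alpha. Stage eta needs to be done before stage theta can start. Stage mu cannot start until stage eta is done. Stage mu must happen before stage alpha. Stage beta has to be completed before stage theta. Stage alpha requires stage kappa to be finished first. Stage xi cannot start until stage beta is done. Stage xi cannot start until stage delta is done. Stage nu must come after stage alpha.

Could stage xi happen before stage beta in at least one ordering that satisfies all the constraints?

No

The constraints give a chain stage beta → stage xi, which forces stage beta before stage xi.
Hence stage xi can never be scheduled before stage beta.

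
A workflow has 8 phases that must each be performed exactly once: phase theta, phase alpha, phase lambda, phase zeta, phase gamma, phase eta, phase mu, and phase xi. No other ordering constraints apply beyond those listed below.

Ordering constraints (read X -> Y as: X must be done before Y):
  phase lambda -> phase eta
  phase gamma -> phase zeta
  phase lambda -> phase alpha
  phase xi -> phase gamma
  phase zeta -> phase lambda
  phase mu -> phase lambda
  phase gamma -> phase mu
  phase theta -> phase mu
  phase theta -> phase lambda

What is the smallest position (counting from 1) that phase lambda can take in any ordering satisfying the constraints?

6

Every phase that must precede phase lambda has to come before it. Tracing all chains that end at phase lambda, those phases are: phase theta, phase zeta, phase gamma, phase mu, phase xi — 5 in total.
So at minimum 5 phases come before phase lambda, putting phase lambda no earlier than position 6. That position is achievable by scheduling exactly those predecessors first.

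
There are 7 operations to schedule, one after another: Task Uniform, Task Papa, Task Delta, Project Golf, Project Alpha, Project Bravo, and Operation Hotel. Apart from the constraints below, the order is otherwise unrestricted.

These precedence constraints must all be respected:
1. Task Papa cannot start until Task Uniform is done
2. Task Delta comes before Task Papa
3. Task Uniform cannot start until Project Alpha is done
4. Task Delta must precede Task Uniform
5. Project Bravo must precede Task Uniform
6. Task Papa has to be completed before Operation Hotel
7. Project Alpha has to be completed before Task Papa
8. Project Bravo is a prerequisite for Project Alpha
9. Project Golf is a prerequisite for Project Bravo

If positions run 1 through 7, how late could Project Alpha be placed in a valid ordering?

4

The operations that are forced after Project Alpha, directly or by a chain of constraints, are Task Uniform, Task Papa, Operation Hotel. That's 3 operations.
With 3 mandatory successors out of 7 operations total, the latest slot for Project Alpha is 7−3 = 4, and it's reachable by doing all non-successors before Project Alpha.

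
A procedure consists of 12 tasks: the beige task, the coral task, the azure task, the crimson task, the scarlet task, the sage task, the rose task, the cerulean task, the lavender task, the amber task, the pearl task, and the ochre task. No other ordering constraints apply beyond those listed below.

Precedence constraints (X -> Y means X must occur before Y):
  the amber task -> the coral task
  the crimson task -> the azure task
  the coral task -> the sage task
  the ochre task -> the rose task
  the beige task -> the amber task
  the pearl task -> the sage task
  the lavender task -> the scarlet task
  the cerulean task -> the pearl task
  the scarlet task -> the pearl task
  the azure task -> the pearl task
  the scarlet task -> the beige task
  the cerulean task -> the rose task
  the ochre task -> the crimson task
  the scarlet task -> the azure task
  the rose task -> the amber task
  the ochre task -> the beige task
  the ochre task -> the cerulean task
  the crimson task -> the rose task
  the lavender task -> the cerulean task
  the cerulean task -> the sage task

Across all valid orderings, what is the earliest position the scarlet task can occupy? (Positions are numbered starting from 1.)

2

The only task forced before the scarlet task (directly or transitively) is the lavender task.
So at minimum 1 task comes before the scarlet task, putting the scarlet task no earlier than position 2. That position is achievable by scheduling exactly that predecessor first.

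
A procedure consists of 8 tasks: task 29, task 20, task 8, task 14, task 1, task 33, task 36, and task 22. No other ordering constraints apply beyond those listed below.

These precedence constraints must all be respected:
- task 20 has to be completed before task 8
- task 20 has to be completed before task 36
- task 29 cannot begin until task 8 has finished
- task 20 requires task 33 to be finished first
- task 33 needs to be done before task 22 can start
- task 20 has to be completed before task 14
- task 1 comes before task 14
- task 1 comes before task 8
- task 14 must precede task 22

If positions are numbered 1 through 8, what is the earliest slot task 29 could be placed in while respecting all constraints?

Every task that must precede task 29 has to come before it. Tracing all chains that end at task 29, those tasks are: task 20, task 8, task 1, task 33 — 4 in total.
So at minimum 4 tasks come before task 29, putting task 29 no earlier than position 5. That position is achievable by scheduling exactly those predecessors first.

5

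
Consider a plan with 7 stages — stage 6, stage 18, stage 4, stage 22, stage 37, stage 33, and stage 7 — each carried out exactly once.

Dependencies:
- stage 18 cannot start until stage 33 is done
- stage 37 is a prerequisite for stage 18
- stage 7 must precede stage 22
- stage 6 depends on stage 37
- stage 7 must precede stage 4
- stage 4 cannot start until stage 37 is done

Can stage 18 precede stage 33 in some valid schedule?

No

The constraints give a chain stage 33 → stage 18, which forces stage 33 before stage 18.
So no valid ordering can have stage 18 before stage 33.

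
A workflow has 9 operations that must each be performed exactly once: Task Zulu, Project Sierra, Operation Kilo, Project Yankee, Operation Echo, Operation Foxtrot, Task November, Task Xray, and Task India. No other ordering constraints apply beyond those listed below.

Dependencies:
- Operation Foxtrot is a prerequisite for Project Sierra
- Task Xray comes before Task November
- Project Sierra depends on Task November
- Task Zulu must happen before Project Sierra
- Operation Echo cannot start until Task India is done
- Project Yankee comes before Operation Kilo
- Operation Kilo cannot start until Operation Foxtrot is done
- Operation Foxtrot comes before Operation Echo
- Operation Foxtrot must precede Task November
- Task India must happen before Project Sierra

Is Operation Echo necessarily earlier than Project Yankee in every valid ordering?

Nothing in the constraints links Operation Echo and Project Yankee; they are unordered relative to each other.
So Operation Echo can come before Project Yankee or after — it is not forced.

No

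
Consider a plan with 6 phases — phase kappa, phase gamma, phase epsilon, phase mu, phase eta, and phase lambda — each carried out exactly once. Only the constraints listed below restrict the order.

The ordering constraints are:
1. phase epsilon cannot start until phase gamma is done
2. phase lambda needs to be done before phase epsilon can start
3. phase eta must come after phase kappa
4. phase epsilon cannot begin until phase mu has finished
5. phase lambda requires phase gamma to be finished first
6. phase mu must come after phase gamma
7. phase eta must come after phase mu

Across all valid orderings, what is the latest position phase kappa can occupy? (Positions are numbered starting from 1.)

The only phase forced after phase kappa (directly or by a chain) is phase eta.
So at least 1 phase follows phase kappa, putting phase kappa no later than position 5. That position is achievable by scheduling everything else first.

5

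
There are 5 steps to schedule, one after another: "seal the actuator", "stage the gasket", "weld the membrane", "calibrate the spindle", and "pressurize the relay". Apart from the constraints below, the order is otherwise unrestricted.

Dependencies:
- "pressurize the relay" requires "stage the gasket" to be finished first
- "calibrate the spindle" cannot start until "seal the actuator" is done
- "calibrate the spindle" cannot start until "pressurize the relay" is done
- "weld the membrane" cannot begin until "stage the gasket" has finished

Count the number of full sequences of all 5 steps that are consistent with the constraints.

11

The steps with no prerequisites are "seal the actuator", "stage the gasket"; any of them can be placed first.
Systematically extending each partial ordering one step at a time and counting, there are 11 complete orderings.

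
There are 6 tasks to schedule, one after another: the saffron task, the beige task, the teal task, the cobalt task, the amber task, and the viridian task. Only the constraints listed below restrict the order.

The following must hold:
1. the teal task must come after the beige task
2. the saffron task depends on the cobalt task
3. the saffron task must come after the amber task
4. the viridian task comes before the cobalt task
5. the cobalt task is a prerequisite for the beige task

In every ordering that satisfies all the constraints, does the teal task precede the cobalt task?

No

The constraints actually force the cobalt task before the teal task (via the cobalt task → the beige task → the teal task), not the other way around.
So the teal task does not have to come before the cobalt task — it cannot.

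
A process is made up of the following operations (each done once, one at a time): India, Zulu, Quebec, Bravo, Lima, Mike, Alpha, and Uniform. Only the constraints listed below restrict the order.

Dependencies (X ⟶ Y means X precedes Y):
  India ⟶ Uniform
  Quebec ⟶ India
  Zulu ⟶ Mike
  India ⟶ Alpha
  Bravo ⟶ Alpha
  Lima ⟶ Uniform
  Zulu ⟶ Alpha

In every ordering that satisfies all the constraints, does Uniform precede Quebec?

No

The constraints actually force Quebec before Uniform (via Quebec → India → Uniform), not the other way around.
So Uniform never precedes Quebec.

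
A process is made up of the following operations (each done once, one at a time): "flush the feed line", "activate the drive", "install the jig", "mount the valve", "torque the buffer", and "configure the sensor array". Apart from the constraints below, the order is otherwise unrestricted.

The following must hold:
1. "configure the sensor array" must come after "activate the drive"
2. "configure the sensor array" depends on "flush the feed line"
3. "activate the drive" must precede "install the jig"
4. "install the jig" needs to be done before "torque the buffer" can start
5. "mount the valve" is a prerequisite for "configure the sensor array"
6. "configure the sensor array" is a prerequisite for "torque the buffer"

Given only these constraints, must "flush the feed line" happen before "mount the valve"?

Nothing in the constraints links "flush the feed line" and "mount the valve"; they are unordered relative to each other.
So "flush the feed line" can come before "mount the valve" or after — it is not forced.

No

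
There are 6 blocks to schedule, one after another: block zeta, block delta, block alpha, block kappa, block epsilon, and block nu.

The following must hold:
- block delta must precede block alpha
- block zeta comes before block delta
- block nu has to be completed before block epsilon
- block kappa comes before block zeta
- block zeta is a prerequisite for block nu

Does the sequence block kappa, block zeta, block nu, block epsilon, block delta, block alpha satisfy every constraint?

Checking each listed constraint against this order: for instance, block zeta is in position 2 and block delta in position 5, so that constraint holds — and the remaining constraints check out the same way.

Yes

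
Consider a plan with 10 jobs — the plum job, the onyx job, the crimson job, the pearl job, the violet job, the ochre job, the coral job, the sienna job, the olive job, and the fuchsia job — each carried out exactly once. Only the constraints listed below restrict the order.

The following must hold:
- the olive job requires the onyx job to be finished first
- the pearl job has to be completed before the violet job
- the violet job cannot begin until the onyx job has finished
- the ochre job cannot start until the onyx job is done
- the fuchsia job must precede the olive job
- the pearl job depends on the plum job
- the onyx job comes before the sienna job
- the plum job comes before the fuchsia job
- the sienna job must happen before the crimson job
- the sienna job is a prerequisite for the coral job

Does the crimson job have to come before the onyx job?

In fact the dependencies run the other way: the onyx job → the sienna job → the crimson job.
So the crimson job does not have to come before the onyx job — it cannot.

No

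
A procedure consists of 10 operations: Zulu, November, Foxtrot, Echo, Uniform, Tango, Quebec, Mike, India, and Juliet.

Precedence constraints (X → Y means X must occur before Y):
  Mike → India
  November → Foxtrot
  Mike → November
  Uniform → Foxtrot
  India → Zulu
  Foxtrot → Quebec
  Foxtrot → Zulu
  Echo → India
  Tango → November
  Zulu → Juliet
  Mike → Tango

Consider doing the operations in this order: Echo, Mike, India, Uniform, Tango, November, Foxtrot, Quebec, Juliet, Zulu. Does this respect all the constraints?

Here Zulu comes after Juliet.
But one of the constraints requires Zulu before Juliet, so this ordering violates it.

No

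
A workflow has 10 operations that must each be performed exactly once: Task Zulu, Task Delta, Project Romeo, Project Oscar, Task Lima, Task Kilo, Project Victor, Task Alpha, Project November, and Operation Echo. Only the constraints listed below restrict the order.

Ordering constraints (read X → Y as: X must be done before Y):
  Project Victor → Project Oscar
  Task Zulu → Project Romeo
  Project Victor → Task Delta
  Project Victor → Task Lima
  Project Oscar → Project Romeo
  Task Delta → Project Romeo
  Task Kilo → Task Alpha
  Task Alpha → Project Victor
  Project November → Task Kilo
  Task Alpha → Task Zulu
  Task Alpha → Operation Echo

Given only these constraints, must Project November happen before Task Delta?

Yes

Tracing the constraints gives a chain: Project November → Task Kilo → Task Alpha → Project Victor → Task Delta.
Hence Project November necessarily comes before Task Delta.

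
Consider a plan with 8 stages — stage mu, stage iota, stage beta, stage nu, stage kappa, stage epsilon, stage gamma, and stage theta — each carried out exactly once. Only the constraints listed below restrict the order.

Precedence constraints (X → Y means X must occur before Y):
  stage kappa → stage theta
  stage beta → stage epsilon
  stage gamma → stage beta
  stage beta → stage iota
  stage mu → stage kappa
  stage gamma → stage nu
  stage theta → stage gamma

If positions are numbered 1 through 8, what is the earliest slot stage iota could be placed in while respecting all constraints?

Every stage that must precede stage iota has to come before it. Tracing all chains that end at stage iota, those stages are: stage mu, stage beta, stage kappa, stage gamma, stage theta — 5 in total.
With 5 mandatory predecessors, the earliest stage iota can sit is position 5+1 = 6, and placing just those 5 first achieves it.

6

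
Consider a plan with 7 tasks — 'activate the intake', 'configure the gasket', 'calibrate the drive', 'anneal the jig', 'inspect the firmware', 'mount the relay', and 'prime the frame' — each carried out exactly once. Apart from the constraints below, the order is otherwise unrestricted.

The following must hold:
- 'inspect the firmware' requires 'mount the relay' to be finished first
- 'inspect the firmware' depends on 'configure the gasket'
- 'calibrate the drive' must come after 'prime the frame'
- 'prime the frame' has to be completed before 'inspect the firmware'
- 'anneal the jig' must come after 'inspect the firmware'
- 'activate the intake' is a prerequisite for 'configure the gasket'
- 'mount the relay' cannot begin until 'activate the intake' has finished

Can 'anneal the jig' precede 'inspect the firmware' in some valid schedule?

Following 'inspect the firmware' → 'anneal the jig', 'inspect the firmware' must precede 'anneal the jig' in every valid ordering.
So no valid ordering can have 'anneal the jig' before 'inspect the firmware'.

No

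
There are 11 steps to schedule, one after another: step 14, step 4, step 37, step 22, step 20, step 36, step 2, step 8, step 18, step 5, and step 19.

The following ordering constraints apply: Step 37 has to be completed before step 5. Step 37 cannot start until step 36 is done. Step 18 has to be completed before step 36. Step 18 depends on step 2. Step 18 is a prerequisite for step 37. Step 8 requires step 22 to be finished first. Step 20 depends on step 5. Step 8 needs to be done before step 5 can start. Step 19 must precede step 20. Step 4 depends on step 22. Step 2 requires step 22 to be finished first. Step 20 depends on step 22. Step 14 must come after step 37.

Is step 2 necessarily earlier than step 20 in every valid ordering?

Chaining the stated constraints: step 2 → step 18 → step 37 → step 5 → step 20.
Hence step 2 necessarily comes before step 20.

Yes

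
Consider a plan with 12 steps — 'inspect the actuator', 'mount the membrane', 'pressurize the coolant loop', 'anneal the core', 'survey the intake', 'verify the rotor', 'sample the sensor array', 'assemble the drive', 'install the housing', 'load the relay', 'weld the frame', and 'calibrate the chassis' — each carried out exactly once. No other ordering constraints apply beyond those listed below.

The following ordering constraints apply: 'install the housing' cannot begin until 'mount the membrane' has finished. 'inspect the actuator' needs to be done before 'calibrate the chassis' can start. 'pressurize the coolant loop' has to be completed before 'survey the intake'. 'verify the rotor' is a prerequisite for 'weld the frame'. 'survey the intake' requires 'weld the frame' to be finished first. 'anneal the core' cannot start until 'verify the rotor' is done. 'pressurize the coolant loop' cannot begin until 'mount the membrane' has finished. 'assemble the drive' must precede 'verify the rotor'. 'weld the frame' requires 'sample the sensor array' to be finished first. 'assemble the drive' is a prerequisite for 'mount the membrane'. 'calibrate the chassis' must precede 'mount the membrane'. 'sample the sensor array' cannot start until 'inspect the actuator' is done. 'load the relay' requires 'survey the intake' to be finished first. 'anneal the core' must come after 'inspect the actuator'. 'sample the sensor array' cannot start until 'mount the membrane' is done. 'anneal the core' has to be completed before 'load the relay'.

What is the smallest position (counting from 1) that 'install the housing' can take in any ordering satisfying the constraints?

5

Every step that must precede 'install the housing' has to come before it. Tracing all chains that end at 'install the housing', those steps are: 'inspect the actuator', 'mount the membrane', 'assemble the drive', 'calibrate the chassis' — 4 in total.
So at minimum 4 steps come before 'install the housing', putting 'install the housing' no earlier than position 5. That position is achievable by scheduling exactly those predecessors first.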